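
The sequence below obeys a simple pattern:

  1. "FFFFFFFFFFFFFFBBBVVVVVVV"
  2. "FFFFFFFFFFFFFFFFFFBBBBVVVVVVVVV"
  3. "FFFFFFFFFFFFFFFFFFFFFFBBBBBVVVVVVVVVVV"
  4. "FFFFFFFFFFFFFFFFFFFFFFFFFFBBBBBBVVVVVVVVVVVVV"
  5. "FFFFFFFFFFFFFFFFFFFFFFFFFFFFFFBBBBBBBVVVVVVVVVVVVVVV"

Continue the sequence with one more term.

FFFFFFFFFFFFFFFFFFFFFFFFFFFFFFFFFFBBBBBBBBVVVVVVVVVVVVVVVVV

Each string has the form F^{4n+2} B^{n} V^{2n+1}, where the shown terms are n = 3, 4, 5, 6, 7.
At n = 8 the blocks have lengths 34, 8, 17.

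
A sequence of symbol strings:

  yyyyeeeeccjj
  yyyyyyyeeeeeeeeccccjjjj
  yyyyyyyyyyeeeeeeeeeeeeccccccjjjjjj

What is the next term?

yyyyyyyyyyyyyeeeeeeeeeeeeeeeeccccccccjjjjjjjj

Reading off run lengths: y runs 4, 7, 10; e runs 4, 8, 12; c runs 2, 4, 6; j runs 2, 4, 6 — each is linear in n (n = 1, 2, …).
At n = 4 the blocks have lengths 13, 16, 8, 8.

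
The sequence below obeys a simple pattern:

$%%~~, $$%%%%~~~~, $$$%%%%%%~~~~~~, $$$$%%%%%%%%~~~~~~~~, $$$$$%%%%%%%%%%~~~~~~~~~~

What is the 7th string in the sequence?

The n-th term is n $'s then 2n %'s then 2n ~'s (n = 1, 2, …).
Setting n = 7 gives 7, 14, 14 characters in each block.

$$$$$$$%%%%%%%%%%%%%%~~~~~~~~~~~~~~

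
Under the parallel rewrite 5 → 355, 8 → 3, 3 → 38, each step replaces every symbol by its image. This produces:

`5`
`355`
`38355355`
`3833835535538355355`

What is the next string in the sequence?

3833838338355355383553553833835535538355355

Replace each of the 19 characters of 3833835535538355355 in place — 38 3 38 38 3 38 355 355 38 355 355 38 3 38 355 355 38 355 355 — and concatenate.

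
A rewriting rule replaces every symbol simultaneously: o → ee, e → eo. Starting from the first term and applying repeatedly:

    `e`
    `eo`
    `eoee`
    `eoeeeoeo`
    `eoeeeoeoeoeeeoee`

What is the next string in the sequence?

eoeeeoeoeoeeeoeeeoeeeoeoeoeeeoeo

φ(eoeeeoeoeoeeeoee) expands symbol-by-symbol to eo ee eo eo eo ee eo ee eo ee eo eo eo ee eo eo; joining the 16 pieces gives the next term.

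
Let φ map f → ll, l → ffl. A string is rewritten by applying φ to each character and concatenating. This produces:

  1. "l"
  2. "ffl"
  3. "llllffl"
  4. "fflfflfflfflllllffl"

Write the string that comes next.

llllfflllllfflllllfflllllfflfflfflfflfflllllffl

Applying the rule to each of the 19 symbols of fflfflfflfflllllffl gives the pieces ll ll ffl ll ll ffl ll ll ffl ll ll ffl ffl ffl ffl ffl ll ll ffl, which concatenate to the answer.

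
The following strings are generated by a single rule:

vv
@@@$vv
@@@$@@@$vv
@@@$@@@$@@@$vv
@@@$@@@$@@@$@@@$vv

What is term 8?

Each term is the previous one with @@@$ prepended.
From @@@$@@@$@@@$@@@$vv, 3 further steps: @@@$@@@$@@@$@@@$vv → @@@$@@@$@@@$@@@$@@@$vv → @@@$@@@$@@@$@@@$@@@$@@@$vv → (answer).

@@@$@@@$@@@$@@@$@@@$@@@$@@@$vv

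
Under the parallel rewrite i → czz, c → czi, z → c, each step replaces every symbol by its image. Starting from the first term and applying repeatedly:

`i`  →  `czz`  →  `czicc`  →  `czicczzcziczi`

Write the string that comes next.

czicczzczicziccczicczzczicczz

Applying the rule to each of the 13 symbols of czicczzcziczi gives the pieces czi c czz czi czi c c czi c czz czi c czz, which concatenate to the answer.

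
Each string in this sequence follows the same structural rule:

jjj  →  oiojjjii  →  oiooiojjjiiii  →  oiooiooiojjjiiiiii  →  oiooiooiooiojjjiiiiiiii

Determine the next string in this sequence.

s(k+1) = oio·s(k)·ii, so each term gains oio as a prefix and ii as a suffix.
One more step from oiooiooiooiojjjiiiiiiii gives the answer.

oiooiooiooiooiojjjiiiiiiiiii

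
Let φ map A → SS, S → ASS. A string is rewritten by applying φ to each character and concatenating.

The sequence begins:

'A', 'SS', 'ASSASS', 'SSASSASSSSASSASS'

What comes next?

Rewriting the 16 symbols of SSASSASSSSASSASS one by one yields ASS ASS SS ASS ASS SS ASS ASS ASS ASS SS ASS ASS SS ASS ASS; concatenated:

ASSASSSSASSASSSSASSASSASSASSSSASSASSSSASSASS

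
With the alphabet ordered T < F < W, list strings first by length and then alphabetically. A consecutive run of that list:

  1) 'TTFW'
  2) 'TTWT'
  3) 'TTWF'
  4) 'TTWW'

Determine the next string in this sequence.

Treat TTWW as a base-3 numeral over the given alphabet and add one, carrying through any trailing W's.

TFTT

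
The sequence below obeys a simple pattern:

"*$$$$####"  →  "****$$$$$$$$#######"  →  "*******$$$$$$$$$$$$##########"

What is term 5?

Each string has the form *^{3n-2} $^{4n} #^{3n+1} (n = 1, 2, …).
For term 5, n = 5, so the run lengths are 13, 20, 16.

*************$$$$$$$$$$$$$$$$$$$$################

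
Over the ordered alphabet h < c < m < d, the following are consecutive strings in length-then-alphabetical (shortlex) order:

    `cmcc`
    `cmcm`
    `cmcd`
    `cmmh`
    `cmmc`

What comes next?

Treat cmmc as a base-4 numeral over the given alphabet and add one, carrying through any trailing d's.

cmmm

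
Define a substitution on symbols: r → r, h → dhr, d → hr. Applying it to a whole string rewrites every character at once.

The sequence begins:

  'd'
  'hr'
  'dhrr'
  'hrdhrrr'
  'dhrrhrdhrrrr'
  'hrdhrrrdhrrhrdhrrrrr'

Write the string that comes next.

Rewriting the 20 symbols of hrdhrrrdhrrhrdhrrrrr one by one yields dhr r hr dhr r r r hr dhr r r dhr r hr dhr r r r r r; concatenated:

dhrrhrdhrrrrhrdhrrrdhrrhrdhrrrrrr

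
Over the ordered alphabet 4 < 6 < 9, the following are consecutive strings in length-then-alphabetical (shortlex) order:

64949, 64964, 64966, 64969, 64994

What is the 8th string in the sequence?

66444

Advancing 3 positions from 64994 through 64994 → 64996 → 64999 reaches term 8.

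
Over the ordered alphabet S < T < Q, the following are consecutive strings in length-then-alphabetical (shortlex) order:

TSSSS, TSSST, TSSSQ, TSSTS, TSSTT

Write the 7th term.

Continuing the enumeration 2 steps past TSSTT: TSSTT → TSSTQ → (answer).

TSSQS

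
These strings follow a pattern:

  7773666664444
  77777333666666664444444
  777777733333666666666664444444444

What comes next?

Reading off run lengths: 7 runs 3, 5, 7; 3 runs 1, 3, 5; 6 runs 5, 8, 11; 4 runs 4, 7, 10 — each is linear in n (n = 1, 2, …).
Setting n = 4 gives 9, 7, 14, 13 characters in each block.

7777777773333333666666666666664444444444444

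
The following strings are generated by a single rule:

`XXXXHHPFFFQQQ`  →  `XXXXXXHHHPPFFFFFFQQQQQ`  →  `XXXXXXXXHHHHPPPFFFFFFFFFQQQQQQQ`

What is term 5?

Each string has the form X^{2n+2} H^{n+1} P^{n} F^{3n} Q^{2n+1} (n = 1, 2, …).
Setting n = 5 gives 12, 6, 5, 15, 11 characters in each block.

XXXXXXXXXXXXHHHHHHPPPPPFFFFFFFFFFFFFFFQQQQQQQQQQQ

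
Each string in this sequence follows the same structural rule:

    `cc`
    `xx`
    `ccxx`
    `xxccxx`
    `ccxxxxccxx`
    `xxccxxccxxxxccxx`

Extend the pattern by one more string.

Each term (from the third on) is the two preceding terms concatenated in order: term 3 = cc·xx = ccxx.
Continuing: ccxxxxccxx · xxccxxccxxxxccxx gives term 7.

ccxxxxccxxxxccxxccxxxxccxx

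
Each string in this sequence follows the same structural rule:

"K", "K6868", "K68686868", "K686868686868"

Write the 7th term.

K686868686868686868686868

Every step adds 6868 to the end: s(k+1) = s(k)·6868.
From K686868686868, 3 further steps: K686868686868 → K6868686868686868 → K68686868686868686868 → (answer).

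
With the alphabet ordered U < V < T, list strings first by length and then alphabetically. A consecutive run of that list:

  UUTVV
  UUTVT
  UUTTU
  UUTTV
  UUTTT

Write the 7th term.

Stepping forward 2 times from UUTTT: UUTTT → UVUUU, then the target.

UVUUV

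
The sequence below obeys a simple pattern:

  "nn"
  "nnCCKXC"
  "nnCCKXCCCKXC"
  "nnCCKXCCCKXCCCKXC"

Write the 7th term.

nnCCKXCCCKXCCCKXCCCKXCCCKXCCCKXC

The strings grow by a fixed suffix CCKXC each time.
From nnCCKXCCCKXCCCKXC, 3 further steps: nnCCKXCCCKXCCCKXC → nnCCKXCCCKXCCCKXCCCKXC → nnCCKXCCCKXCCCKXCCCKXCCCKXC → (answer).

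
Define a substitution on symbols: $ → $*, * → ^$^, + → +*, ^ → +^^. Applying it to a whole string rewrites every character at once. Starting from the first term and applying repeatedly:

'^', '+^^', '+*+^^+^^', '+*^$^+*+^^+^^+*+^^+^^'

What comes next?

+*^$^+^^$*+^^+*^$^+*+^^+^^+*+^^+^^+*^$^+*+^^+^^+*+^^+^^

Replace each of the 21 characters of +*^$^+*+^^+^^+*+^^+^^ in place — +* ^$^ +^^ $* +^^ +* ^$^ +* +^^ +^^ +* +^^ +^^ +* ^$^ +* +^^ +^^ +* +^^ +^^ — and concatenate.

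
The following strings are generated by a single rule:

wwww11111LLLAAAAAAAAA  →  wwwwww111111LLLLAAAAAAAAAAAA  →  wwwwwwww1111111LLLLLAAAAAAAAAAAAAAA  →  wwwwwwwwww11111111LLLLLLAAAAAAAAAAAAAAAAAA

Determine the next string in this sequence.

wwwwwwwwwwww111111111LLLLLLLAAAAAAAAAAAAAAAAAAAAA

The n-th term is 2n-2 w's then n+2 1's then n L's then 3n A's, where the shown terms are n = 3, 4, 5, 6.
For the next term, n = 7, so the run lengths are 12, 9, 7, 21.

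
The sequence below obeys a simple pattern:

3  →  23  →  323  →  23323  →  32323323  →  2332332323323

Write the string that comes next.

Each term (from the third on) is the two preceding terms concatenated in order: term 3 = 3·23 = 323.
The next term joins 32323323 and 2332332323323.

323233232332332323323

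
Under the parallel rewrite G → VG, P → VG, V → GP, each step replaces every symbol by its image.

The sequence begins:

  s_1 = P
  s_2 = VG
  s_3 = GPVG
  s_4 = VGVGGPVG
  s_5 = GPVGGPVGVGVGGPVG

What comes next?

VGVGGPVGVGVGGPVGGPVGGPVGVGVGGPVG

Applying the rule to each of the 16 symbols of GPVGGPVGVGVGGPVG gives the pieces VG VG GP VG VG VG GP VG GP VG GP VG VG VG GP VG, which concatenate to the answer.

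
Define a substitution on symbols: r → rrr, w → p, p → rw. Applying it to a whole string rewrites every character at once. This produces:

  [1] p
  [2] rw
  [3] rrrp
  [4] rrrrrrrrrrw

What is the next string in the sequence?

Rewriting each symbol of rrrrrrrrrrw: r→rrr, r→rrr, r→rrr, r→rrr, r→rrr, r→rrr, r→rrr, r→rrr, r→rrr, r→rrr, w→p, which concatenates to rrr rrr rrr rrr rrr rrr rrr rrr rrr rrr p.

rrrrrrrrrrrrrrrrrrrrrrrrrrrrrrp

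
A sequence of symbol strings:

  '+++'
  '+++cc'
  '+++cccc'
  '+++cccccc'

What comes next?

+++cccccccc

The strings grow by a fixed suffix cc each time.
So the next term is +++cccccc·cc.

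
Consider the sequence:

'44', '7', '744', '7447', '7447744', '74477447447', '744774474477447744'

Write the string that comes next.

This is a Fibonacci-style word recurrence s(k) = s(k−1)·s(k−2): e.g. 7·44 = 744.
The next term joins 744774474477447744 and 74477447447.

74477447447744774474477447447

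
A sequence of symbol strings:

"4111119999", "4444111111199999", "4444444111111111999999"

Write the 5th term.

Term n consists of 3n-2 4's, followed by 2n+3 1's, followed by n+3 9's (n = 1, 2, …).
Setting n = 5 gives 13, 13, 8 characters in each block.

4444444444444111111111111199999999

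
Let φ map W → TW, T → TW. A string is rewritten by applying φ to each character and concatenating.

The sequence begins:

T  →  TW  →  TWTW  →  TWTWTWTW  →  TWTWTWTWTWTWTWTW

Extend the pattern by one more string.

Replace each of the 16 characters of TWTWTWTWTWTWTWTW in place — TW TW TW TW TW TW TW TW TW TW TW TW TW TW TW TW — and concatenate.

TWTWTWTWTWTWTWTWTWTWTWTWTWTWTWTW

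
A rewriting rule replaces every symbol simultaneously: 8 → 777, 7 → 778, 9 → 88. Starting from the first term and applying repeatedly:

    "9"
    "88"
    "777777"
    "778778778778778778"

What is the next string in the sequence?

Rewriting the 18 symbols of 778778778778778778 one by one yields 778 778 777 778 778 777 778 778 777 778 778 777 778 778 777 778 778 777; concatenated:

778778777778778777778778777778778777778778777778778777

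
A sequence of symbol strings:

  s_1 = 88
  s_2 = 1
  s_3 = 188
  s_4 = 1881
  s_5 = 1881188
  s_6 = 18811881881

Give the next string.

From term 3 onward, concatenate the last term with the second-to-last: 1·88 = 188, 188·1 = 1881, …
Continuing: 18811881881 · 1881188 gives term 7.

188118818811881188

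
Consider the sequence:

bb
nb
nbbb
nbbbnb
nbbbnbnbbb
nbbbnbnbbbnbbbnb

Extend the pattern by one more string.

Each term (from the third on) is the previous term followed by the one before it: term 3 = nb·bb = nbbb.
The next term joins nbbbnbnbbbnbbbnb and nbbbnbnbbb.

nbbbnbnbbbnbbbnbnbbbnbnbbb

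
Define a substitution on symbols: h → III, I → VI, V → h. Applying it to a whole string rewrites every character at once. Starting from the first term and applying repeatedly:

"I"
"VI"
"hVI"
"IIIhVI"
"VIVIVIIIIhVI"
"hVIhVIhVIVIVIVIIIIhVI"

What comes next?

Replace each of the 21 characters of hVIhVIhVIVIVIVIIIIhVI in place — III h VI III h VI III h VI h VI h VI h VI VI VI VI III h VI — and concatenate.

IIIhVIIIIhVIIIIhVIhVIhVIhVIVIVIVIIIIhVI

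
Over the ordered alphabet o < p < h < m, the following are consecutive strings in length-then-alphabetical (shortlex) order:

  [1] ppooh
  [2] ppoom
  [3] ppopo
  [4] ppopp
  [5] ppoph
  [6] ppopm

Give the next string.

ppoho

Find the rightmost character of ppopm below m, bump it to the next letter, and reset everything to its right to o.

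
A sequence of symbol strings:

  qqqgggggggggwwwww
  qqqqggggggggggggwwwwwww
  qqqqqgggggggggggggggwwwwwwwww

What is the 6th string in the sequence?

The n-th term is n q's then 3n g's then 2n-1 w's, where the shown terms are n = 3, 4, 5.
At n = 8 the blocks have lengths 8, 24, 15.

qqqqqqqqggggggggggggggggggggggggwwwwwwwwwwwwwww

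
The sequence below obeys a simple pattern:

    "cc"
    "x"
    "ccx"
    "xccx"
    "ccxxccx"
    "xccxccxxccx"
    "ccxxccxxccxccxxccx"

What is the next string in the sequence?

From term 3 onward, concatenate the second-to-last term with the last: cc·x = ccx, x·ccx = xccx, …
Continuing: xccxccxxccx · ccxxccxxccxccxxccx gives term 8.

xccxccxxccxccxxccxxccxccxxccx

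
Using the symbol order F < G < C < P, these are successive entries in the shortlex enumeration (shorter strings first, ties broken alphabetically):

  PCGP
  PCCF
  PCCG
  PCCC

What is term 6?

PCPF

Stepping forward 2 times from PCCC: PCCC → PCCP, then the target.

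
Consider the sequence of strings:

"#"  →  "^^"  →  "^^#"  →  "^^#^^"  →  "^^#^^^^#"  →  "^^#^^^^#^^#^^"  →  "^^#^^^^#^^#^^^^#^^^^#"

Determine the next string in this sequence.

^^#^^^^#^^#^^^^#^^^^#^^#^^^^#^^#^^

Each term (from the third on) is the previous term followed by the one before it: term 3 = ^^·# = ^^#.
So term 8 is ^^#^^^^#^^#^^^^#^^^^#·^^#^^^^#^^#^^.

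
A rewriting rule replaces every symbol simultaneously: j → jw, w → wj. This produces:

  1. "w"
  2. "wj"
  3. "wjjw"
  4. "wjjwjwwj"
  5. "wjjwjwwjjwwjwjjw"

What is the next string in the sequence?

φ(wjjwjwwjjwwjwjjw) expands symbol-by-symbol to wj jw jw wj jw wj wj jw jw wj wj jw wj jw jw wj; joining the 16 pieces gives the next term.

wjjwjwwjjwwjwjjwjwwjwjjwwjjwjwwj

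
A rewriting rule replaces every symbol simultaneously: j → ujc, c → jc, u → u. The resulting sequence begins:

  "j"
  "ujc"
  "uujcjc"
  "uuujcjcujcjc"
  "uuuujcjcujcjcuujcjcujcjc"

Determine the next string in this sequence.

uuuuujcjcujcjcuujcjcujcjcuuujcjcujcjcuujcjcujcjc

Replace each of the 24 characters of uuuujcjcujcjcuujcjcujcjc in place — u u u u ujc jc ujc jc u ujc jc ujc jc u u ujc jc ujc jc u ujc jc ujc jc — and concatenate.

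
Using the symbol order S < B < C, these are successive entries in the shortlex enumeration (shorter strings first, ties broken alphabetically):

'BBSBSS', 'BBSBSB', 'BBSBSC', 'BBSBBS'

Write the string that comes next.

The successor of BBSBBS increments the rightmost position that isn't already C and resets every position after it to S.

BBSBBB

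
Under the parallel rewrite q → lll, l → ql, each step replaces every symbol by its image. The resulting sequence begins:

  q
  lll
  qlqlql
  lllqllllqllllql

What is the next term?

Rewriting the 15 symbols of lllqllllqllllql one by one yields ql ql ql lll ql ql ql ql lll ql ql ql ql lll ql; concatenated:

qlqlqllllqlqlqlqllllqlqlqlqllllql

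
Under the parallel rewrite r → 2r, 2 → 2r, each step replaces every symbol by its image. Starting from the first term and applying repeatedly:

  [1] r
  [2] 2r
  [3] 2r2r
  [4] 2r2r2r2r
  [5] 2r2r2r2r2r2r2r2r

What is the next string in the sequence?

Rewriting the 16 symbols of 2r2r2r2r2r2r2r2r one by one yields 2r 2r 2r 2r 2r 2r 2r 2r 2r 2r 2r 2r 2r 2r 2r 2r; concatenated:

2r2r2r2r2r2r2r2r2r2r2r2r2r2r2r2r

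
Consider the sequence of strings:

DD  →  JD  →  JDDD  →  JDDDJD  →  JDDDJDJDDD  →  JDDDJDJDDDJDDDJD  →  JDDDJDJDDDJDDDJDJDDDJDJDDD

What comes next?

From term 3 onward, concatenate the last term with the second-to-last: JD·DD = JDDD, JDDD·JD = JDDDJD, …
So term 8 is JDDDJDJDDDJDDDJDJDDDJDJDDD·JDDDJDJDDDJDDDJD.

JDDDJDJDDDJDDDJDJDDDJDJDDDJDDDJDJDDDJDDDJD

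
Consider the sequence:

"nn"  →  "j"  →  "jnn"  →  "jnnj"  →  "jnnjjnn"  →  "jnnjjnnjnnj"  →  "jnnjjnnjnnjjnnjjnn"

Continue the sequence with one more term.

This is a Fibonacci-style word recurrence s(k) = s(k−1)·s(k−2): e.g. j·nn = jnn.
So term 8 is jnnjjnnjnnjjnnjjnn·jnnjjnnjnnj.

jnnjjnnjnnjjnnjjnnjnnjjnnjnnj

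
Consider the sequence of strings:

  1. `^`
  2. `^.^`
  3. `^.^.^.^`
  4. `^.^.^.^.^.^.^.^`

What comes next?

^.^.^.^.^.^.^.^.^.^.^.^.^.^.^.^

Every step duplicates the string with '.' between the halves.
One more doubling of ^.^.^.^.^.^.^.^ gives the answer.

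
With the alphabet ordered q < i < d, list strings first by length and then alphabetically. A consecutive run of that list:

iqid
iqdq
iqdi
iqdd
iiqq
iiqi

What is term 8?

iiiq

Advancing 2 positions from iiqi through iiqi → iiqd reaches term 8.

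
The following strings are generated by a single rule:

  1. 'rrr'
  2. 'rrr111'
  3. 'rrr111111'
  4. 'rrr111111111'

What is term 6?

rrr111111111111111

The strings grow by a fixed suffix 111 each time.
From rrr111111111, 2 further steps: rrr111111111 → rrr111111111111 → (answer).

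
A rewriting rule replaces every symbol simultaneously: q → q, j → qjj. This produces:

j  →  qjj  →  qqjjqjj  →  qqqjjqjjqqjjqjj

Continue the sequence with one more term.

Rewriting the 15 symbols of qqqjjqjjqqjjqjj one by one yields q q q qjj qjj q qjj qjj q q qjj qjj q qjj qjj; concatenated:

qqqqjjqjjqqjjqjjqqqjjqjjqqjjqjj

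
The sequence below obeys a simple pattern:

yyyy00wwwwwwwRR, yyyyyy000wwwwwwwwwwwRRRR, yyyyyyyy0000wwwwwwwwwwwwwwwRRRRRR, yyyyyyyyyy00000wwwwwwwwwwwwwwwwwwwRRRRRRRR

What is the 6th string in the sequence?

Reading off run lengths: y runs 4, 6, 8, 10; 0 runs 2, 3, 4, 5; w runs 7, 11, 15, 19; R runs 2, 4, 6, 8 — each is linear in n, where the shown terms are n = 2, 3, 4, 5.
At n = 7 the blocks have lengths 14, 7, 27, 12.

yyyyyyyyyyyyyy0000000wwwwwwwwwwwwwwwwwwwwwwwwwwwRRRRRRRRRRRR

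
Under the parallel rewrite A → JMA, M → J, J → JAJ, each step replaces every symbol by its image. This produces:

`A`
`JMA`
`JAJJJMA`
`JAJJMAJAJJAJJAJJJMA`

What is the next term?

Rewriting the 19 symbols of JAJJMAJAJJAJJAJJJMA one by one yields JAJ JMA JAJ JAJ J JMA JAJ JMA JAJ JAJ JMA JAJ JAJ JMA JAJ JAJ JAJ J JMA; concatenated:

JAJJMAJAJJAJJJMAJAJJMAJAJJAJJMAJAJJAJJMAJAJJAJJAJJJMA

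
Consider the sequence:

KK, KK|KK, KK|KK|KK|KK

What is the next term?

Each string is two copies of the previous one joined by '|'.
So the next term is two copies of KK|KK|KK|KK with '|' between the halves.

KK|KK|KK|KK|KK|KK|KK|KK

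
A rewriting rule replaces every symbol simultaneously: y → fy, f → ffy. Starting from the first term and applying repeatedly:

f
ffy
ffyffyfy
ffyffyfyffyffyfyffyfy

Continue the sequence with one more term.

ffyffyfyffyffyfyffyfyffyffyfyffyffyfyffyfyffyffyfyffyfy

φ(ffyffyfyffyffyfyffyfy) expands symbol-by-symbol to ffy ffy fy ffy ffy fy ffy fy ffy ffy fy ffy ffy fy ffy fy ffy ffy fy ffy fy; joining the 21 pieces gives the next term.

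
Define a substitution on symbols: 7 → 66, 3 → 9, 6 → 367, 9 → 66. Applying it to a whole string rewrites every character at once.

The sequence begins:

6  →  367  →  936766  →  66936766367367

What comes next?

36736766936766367367936766936766

Replace each of the 14 characters of 66936766367367 in place — 367 367 66 9 367 66 367 367 9 367 66 9 367 66 — and concatenate.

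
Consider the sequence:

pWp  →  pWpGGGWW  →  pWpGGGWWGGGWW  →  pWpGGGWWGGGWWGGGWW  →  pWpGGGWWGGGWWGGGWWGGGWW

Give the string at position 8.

The strings grow by a fixed suffix GGGWW each time.
From pWpGGGWWGGGWWGGGWWGGGWW, 3 further steps: pWpGGGWWGGGWWGGGWWGGGWW → pWpGGGWWGGGWWGGGWWGGGWWGGGWW → pWpGGGWWGGGWWGGGWWGGGWWGGGWWGGGWW → (answer).

pWpGGGWWGGGWWGGGWWGGGWWGGGWWGGGWWGGGWW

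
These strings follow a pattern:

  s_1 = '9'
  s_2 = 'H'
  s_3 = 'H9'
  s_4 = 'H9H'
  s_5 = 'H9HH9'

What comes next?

H9HH9H9H

From term 3 onward, concatenate the last term with the second-to-last: H·9 = H9, H9·H = H9H, …
Continuing: H9HH9 · H9H gives term 6.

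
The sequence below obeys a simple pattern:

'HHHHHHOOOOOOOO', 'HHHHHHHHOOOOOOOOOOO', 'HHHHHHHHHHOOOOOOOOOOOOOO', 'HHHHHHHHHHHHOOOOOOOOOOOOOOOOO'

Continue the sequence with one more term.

HHHHHHHHHHHHHHOOOOOOOOOOOOOOOOOOOO

The n-th term is 2n+2 H's then 3n+2 O's, where the shown terms are n = 2, 3, 4, 5.
Setting n = 6 gives 14, 20 characters in each block.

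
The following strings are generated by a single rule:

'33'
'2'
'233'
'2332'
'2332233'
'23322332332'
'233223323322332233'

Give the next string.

This is a Fibonacci-style word recurrence s(k) = s(k−1)·s(k−2): e.g. 2·33 = 233.
So term 8 is 233223323322332233·23322332332.

23322332332233223323322332332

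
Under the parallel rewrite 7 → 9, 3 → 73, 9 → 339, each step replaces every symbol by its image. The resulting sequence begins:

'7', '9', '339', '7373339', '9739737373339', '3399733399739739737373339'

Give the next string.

737333933997373733393399733399733399739739737373339

φ(3399733399739739737373339) expands symbol-by-symbol to 73 73 339 339 9 73 73 73 339 339 9 73 339 9 73 339 9 73 9 73 9 73 73 73 339; joining the 25 pieces gives the next term.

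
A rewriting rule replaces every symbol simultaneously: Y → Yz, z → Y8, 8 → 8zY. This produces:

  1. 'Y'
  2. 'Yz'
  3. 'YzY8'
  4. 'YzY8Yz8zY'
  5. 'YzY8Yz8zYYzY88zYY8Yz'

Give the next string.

YzY8Yz8zYYzY88zYY8YzYzY8Yz8zY8zYY8YzYz8zYYzY8

Applying the rule to each of the 20 symbols of YzY8Yz8zYYzY88zYY8Yz gives the pieces Yz Y8 Yz 8zY Yz Y8 8zY Y8 Yz Yz Y8 Yz 8zY 8zY Y8 Yz Yz 8zY Yz Y8, which concatenate to the answer.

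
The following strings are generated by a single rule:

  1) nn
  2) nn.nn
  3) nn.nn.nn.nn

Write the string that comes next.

Each string is two copies of the previous one joined by '.'.
So the next term is two copies of nn.nn.nn.nn with '.' between the halves.

nn.nn.nn.nn.nn.nn.nn.nn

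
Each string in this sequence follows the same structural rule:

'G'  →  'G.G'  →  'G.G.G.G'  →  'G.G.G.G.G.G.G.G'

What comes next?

G.G.G.G.G.G.G.G.G.G.G.G.G.G.G.G

Each string is two copies of the previous one joined by '.'.
So the next term is two copies of G.G.G.G.G.G.G.G with '.' between the halves.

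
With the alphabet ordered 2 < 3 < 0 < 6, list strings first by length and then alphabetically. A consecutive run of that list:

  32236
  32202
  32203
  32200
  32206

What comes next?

32262

Find the rightmost character of 32206 below 6, bump it to the next letter, and reset everything to its right to 2.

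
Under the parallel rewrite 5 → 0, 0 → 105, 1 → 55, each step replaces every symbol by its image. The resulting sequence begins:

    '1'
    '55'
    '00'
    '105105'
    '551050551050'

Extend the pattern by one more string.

Apply φ to 551050551050 symbol by symbol: 5→0, 5→0, 1→55, 0→105, 5→0, 0→105, 5→0, 5→0, 1→55, 0→105, 5→0, 0→105; joined: 0 0 55 105 0 105 0 0 55 105 0 105.

0055105010500551050105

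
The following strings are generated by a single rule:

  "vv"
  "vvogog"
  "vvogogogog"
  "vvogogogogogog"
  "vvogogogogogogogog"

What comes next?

vvogogogogogogogogogog

Every step adds ogog to the end: s(k+1) = s(k)·ogog.
One more step from vvogogogogogogogog gives the answer.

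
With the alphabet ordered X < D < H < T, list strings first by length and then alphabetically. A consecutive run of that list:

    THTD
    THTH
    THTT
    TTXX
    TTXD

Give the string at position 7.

Advancing 2 positions from TTXD through TTXD → TTXH reaches term 7.

TTXT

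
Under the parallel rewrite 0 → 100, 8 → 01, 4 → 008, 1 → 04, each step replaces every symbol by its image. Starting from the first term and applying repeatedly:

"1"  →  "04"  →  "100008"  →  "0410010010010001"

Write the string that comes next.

1000080410010004100100041001000410010010004

Replace each of the 16 characters of 0410010010010001 in place — 100 008 04 100 100 04 100 100 04 100 100 04 100 100 100 04 — and concatenate.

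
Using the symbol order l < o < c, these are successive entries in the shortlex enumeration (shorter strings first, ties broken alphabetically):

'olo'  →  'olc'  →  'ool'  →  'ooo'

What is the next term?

Find the rightmost character of ooo below c, bump it to the next letter, and reset everything to its right to l.

ooc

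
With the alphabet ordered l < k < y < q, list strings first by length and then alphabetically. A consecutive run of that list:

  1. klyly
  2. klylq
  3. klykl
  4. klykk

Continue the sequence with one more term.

Find the rightmost character of klykk below q, bump it to the next letter, and reset everything to its right to l.

klyky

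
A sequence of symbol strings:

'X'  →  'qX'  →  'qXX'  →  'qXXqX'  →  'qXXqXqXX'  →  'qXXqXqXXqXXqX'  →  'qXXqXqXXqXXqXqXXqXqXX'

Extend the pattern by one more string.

qXXqXqXXqXXqXqXXqXqXXqXXqXqXXqXXqX

Each term (from the third on) is the previous term followed by the one before it: term 3 = qX·X = qXX.
Continuing: qXXqXqXXqXXqXqXXqXqXX · qXXqXqXXqXXqX gives term 8.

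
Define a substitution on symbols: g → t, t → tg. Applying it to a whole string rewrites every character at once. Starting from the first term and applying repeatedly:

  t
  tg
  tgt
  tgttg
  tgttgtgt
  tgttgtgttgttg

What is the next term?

tgttgtgttgttgtgttgtgt

Replace each of the 13 characters of tgttgtgttgttg in place — tg t tg tg t tg t tg tg t tg tg t — and concatenate.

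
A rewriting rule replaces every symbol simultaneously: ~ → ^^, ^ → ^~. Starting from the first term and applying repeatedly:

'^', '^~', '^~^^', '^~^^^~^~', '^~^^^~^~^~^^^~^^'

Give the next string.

φ(^~^^^~^~^~^^^~^^) expands symbol-by-symbol to ^~ ^^ ^~ ^~ ^~ ^^ ^~ ^^ ^~ ^^ ^~ ^~ ^~ ^^ ^~ ^~; joining the 16 pieces gives the next term.

^~^^^~^~^~^^^~^^^~^^^~^~^~^^^~^~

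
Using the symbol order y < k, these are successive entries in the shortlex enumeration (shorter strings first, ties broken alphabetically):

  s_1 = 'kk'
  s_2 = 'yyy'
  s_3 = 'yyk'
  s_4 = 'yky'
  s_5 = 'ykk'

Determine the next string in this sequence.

kyy

Find the rightmost character of ykk below k, bump it to the next letter, and reset everything to its right to y.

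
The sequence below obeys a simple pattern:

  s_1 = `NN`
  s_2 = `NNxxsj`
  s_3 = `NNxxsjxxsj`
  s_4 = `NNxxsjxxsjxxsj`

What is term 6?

NNxxsjxxsjxxsjxxsjxxsj

The strings grow by a fixed suffix xxsj each time.
From NNxxsjxxsjxxsj, 2 further steps: NNxxsjxxsjxxsj → NNxxsjxxsjxxsjxxsj → (answer).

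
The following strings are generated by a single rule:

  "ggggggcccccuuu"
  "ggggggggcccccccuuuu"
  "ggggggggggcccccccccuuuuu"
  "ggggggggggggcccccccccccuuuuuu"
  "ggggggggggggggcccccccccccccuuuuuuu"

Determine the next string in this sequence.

ggggggggggggggggcccccccccccccccuuuuuuuu

The n-th term is 2n g's then 2n-1 c's then n u's, where the shown terms are n = 3, 4, 5, 6, 7.
Setting n = 8 gives 16, 15, 8 characters in each block.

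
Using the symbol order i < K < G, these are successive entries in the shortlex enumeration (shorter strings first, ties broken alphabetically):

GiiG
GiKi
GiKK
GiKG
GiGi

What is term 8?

Advancing 3 positions from GiGi through GiGi → GiGK → GiGG reaches term 8.

GKii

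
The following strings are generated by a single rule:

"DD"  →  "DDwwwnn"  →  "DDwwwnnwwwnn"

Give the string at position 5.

DDwwwnnwwwnnwwwnnwwwnn

Each term is the previous one with wwwnn appended.
From DDwwwnnwwwnn, 2 further steps: DDwwwnnwwwnn → DDwwwnnwwwnnwwwnn → (answer).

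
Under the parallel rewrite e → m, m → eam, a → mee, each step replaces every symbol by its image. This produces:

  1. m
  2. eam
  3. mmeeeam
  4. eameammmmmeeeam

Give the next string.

Applying the rule to each of the 15 symbols of eameammmmmeeeam gives the pieces m mee eam m mee eam eam eam eam eam m m m mee eam, which concatenate to the answer.

mmeeeammmeeeameameameameammmmmeeeam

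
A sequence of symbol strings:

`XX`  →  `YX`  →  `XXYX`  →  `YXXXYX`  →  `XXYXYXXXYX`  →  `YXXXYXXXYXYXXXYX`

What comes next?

XXYXYXXXYXYXXXYXXXYXYXXXYX

This is a Fibonacci-style word recurrence s(k) = s(k−2)·s(k−1): e.g. XX·YX = XXYX.
Continuing: XXYXYXXXYX · YXXXYXXXYXYXXXYX gives term 7.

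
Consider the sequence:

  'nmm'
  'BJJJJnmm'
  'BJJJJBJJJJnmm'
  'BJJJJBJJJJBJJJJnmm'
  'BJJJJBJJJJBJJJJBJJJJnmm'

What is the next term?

Every step adds BJJJJ at the front: s(k+1) = BJJJJ·s(k).
Applying this once more to BJJJJBJJJJBJJJJBJJJJnmm:

BJJJJBJJJJBJJJJBJJJJBJJJJnmm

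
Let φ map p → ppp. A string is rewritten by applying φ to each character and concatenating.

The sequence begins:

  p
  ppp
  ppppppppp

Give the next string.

ppppppppppppppppppppppppppp

Rewriting each symbol of ppppppppp: p→ppp, p→ppp, p→ppp, p→ppp, p→ppp, p→ppp, p→ppp, p→ppp, p→ppp, which concatenates to ppp ppp ppp ppp ppp ppp ppp ppp ppp.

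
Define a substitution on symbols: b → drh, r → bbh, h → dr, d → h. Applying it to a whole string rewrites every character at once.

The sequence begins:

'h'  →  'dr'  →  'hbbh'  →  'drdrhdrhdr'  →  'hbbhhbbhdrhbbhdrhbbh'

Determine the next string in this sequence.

drdrhdrhdrdrdrhdrhdrhbbhdrdrhdrhdrhbbhdrdrhdrhdr

Replace each of the 20 characters of hbbhhbbhdrhbbhdrhbbh in place — dr drh drh dr dr drh drh dr h bbh dr drh drh dr h bbh dr drh drh dr — and concatenate.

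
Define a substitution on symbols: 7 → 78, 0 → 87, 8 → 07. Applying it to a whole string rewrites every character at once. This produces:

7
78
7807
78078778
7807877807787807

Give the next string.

78078778077878078778780778078778

Replace each of the 16 characters of 7807877807787807 in place — 78 07 87 78 07 78 78 07 87 78 78 07 78 07 87 78 — and concatenate.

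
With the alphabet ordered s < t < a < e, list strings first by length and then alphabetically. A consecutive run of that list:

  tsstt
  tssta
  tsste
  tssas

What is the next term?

Treat tssas as a base-4 numeral over the given alphabet and add one, carrying through any trailing e's.

tssat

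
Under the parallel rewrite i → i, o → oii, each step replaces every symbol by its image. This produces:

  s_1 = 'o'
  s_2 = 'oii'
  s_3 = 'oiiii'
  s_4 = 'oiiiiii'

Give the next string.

oiiiiiiii

Rewriting each symbol of oiiiiii: o→oii, i→i, i→i, i→i, i→i, i→i, i→i, which concatenates to oii i i i i i i.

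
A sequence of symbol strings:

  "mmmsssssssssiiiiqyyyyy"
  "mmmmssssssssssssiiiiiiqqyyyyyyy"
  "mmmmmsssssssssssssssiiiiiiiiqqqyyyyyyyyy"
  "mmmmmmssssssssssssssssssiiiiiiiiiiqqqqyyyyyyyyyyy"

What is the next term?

mmmmmmmsssssssssssssssssssssiiiiiiiiiiiiqqqqqyyyyyyyyyyyyy

Term n consists of n+1 m's, followed by 3n+3 s's, followed by 2n i's, followed by n-1 q's, followed by 2n+1 y's, where the shown terms are n = 2, 3, 4, 5.
At n = 6 the blocks have lengths 7, 21, 12, 5, 13.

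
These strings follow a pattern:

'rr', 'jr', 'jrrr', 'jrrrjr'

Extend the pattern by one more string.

jrrrjrjrrr

Each term (from the third on) is the previous term followed by the one before it: term 3 = jr·rr = jrrr.
So term 5 is jrrrjr·jrrr.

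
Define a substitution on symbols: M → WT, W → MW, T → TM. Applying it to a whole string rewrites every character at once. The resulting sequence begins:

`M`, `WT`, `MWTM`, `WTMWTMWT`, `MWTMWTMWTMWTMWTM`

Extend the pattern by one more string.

φ(MWTMWTMWTMWTMWTM) expands symbol-by-symbol to WT MW TM WT MW TM WT MW TM WT MW TM WT MW TM WT; joining the 16 pieces gives the next term.

WTMWTMWTMWTMWTMWTMWTMWTMWTMWTMWT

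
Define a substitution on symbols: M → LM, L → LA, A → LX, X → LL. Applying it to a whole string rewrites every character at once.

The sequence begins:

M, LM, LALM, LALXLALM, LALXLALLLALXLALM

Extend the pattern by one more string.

LALXLALLLALXLALALALXLALLLALXLALM

φ(LALXLALLLALXLALM) expands symbol-by-symbol to LA LX LA LL LA LX LA LA LA LX LA LL LA LX LA LM; joining the 16 pieces gives the next term.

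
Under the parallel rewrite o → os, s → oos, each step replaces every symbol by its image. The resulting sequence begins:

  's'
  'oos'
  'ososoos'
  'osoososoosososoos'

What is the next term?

osoosososoososoosososoososoososoosososoos

Replace each of the 17 characters of osoososoosososoos in place — os oos os os oos os oos os os oos os oos os oos os os oos — and concatenate.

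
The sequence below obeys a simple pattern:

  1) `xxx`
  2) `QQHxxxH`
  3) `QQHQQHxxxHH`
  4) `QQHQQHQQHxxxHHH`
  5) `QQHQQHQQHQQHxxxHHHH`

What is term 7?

QQHQQHQQHQQHQQHQQHxxxHHHHHH

Each term wraps the previous one in QQH on the left and H on the right.
From QQHQQHQQHQQHxxxHHHH, 2 further steps: QQHQQHQQHQQHxxxHHHH → QQHQQHQQHQQHQQHxxxHHHHH → (answer).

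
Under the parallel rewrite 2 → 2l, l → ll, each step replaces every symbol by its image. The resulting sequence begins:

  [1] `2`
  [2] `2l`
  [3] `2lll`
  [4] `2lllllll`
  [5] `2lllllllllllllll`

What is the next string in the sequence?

2lllllllllllllllllllllllllllllll

φ(2lllllllllllllll) expands symbol-by-symbol to 2l ll ll ll ll ll ll ll ll ll ll ll ll ll ll ll; joining the 16 pieces gives the next term.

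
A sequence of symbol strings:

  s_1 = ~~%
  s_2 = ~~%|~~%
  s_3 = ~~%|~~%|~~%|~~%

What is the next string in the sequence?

~~%|~~%|~~%|~~%|~~%|~~%|~~%|~~%

s(k+1) = s(k)·|·s(k) — each term doubles the last with '|' between the halves.
So the next term is two copies of ~~%|~~%|~~%|~~% with '|' between the halves.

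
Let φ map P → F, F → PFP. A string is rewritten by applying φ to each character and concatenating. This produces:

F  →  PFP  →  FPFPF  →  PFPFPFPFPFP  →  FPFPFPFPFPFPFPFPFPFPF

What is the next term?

Replace each of the 21 characters of FPFPFPFPFPFPFPFPFPFPF in place — PFP F PFP F PFP F PFP F PFP F PFP F PFP F PFP F PFP F PFP F PFP — and concatenate.

PFPFPFPFPFPFPFPFPFPFPFPFPFPFPFPFPFPFPFPFPFP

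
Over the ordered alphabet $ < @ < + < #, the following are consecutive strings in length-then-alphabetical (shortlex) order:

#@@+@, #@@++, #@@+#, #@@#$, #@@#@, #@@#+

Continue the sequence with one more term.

Find the rightmost character of #@@#+ below #, bump it to the next letter, and reset everything to its right to $.

#@@##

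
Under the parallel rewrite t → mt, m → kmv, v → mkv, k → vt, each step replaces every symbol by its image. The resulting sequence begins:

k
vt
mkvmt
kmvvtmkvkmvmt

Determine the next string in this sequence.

φ(kmvvtmkvkmvmt) expands symbol-by-symbol to vt kmv mkv mkv mt kmv vt mkv vt kmv mkv kmv mt; joining the 13 pieces gives the next term.

vtkmvmkvmkvmtkmvvtmkvvtkmvmkvkmvmt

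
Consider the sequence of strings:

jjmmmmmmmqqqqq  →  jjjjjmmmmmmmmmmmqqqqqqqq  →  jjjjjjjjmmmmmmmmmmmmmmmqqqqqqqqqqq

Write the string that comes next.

The n-th term is 3n-1 j's then 4n+3 m's then 3n+2 q's (n = 1, 2, …).
For the next term, n = 4, so the run lengths are 11, 19, 14.

jjjjjjjjjjjmmmmmmmmmmmmmmmmmmmqqqqqqqqqqqqqq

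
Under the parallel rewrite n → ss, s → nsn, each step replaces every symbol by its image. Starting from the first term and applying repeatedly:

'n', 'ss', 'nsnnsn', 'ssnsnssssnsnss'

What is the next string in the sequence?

Replace each of the 14 characters of ssnsnssssnsnss in place — nsn nsn ss nsn ss nsn nsn nsn nsn ss nsn ss nsn nsn — and concatenate.

nsnnsnssnsnssnsnnsnnsnnsnssnsnssnsnnsn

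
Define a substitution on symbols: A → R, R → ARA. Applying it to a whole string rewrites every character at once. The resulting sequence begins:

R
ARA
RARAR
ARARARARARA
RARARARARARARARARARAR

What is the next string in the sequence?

Rewriting the 21 symbols of RARARARARARARARARARAR one by one yields ARA R ARA R ARA R ARA R ARA R ARA R ARA R ARA R ARA R ARA R ARA; concatenated:

ARARARARARARARARARARARARARARARARARARARARARA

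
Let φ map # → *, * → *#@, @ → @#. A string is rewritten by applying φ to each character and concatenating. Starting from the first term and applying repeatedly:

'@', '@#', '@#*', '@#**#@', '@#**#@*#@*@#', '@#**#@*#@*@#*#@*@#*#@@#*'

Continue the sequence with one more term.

@#**#@*#@*@#*#@*@#*#@@#**#@*@#*#@@#**#@*@#@#**#@

φ(@#**#@*#@*@#*#@*@#*#@@#*) expands symbol-by-symbol to @# * *#@ *#@ * @# *#@ * @# *#@ @# * *#@ * @# *#@ @# * *#@ * @# @# * *#@; joining the 24 pieces gives the next term.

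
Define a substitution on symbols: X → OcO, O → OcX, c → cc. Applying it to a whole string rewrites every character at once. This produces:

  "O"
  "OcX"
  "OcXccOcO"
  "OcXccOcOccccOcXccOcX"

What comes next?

OcXccOcOccccOcXccOcXccccccccOcXccOcOccccOcXccOcO

Applying the rule to each of the 20 symbols of OcXccOcOccccOcXccOcX gives the pieces OcX cc OcO cc cc OcX cc OcX cc cc cc cc OcX cc OcO cc cc OcX cc OcO, which concatenate to the answer.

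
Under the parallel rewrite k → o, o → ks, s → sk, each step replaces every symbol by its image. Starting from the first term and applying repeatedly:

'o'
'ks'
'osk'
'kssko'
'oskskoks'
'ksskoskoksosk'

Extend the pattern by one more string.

Rewriting the 13 symbols of ksskoskoksosk one by one yields o sk sk o ks sk o ks o sk ks sk o; concatenated:

oskskoksskoksoskkssko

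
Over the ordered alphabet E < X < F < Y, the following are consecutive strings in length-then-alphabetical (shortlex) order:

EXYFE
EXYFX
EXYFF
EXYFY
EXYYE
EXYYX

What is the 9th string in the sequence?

Advancing 3 positions from EXYYX through EXYYX → EXYYF → EXYYY reaches term 9.

EFEEE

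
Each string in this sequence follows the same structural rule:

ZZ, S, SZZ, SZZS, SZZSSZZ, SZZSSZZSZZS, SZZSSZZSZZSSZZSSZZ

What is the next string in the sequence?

SZZSSZZSZZSSZZSSZZSZZSSZZSZZS

This is a Fibonacci-style word recurrence s(k) = s(k−1)·s(k−2): e.g. S·ZZ = SZZ.
The next term joins SZZSSZZSZZSSZZSSZZ and SZZSSZZSZZS.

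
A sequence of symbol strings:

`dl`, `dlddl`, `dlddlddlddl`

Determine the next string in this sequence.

Each string is two copies of the previous one joined by 'd'.
So the next term is two copies of dlddlddlddl with 'd' between the halves.

dlddlddlddlddlddlddlddl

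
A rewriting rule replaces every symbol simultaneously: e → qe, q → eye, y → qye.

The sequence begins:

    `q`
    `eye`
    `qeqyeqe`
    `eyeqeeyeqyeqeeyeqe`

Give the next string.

Rewriting the 18 symbols of eyeqeeyeqyeqeeyeqe one by one yields qe qye qe eye qe qe qye qe eye qye qe eye qe qe qye qe eye qe; concatenated:

qeqyeqeeyeqeqeqyeqeeyeqyeqeeyeqeqeqyeqeeyeqe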